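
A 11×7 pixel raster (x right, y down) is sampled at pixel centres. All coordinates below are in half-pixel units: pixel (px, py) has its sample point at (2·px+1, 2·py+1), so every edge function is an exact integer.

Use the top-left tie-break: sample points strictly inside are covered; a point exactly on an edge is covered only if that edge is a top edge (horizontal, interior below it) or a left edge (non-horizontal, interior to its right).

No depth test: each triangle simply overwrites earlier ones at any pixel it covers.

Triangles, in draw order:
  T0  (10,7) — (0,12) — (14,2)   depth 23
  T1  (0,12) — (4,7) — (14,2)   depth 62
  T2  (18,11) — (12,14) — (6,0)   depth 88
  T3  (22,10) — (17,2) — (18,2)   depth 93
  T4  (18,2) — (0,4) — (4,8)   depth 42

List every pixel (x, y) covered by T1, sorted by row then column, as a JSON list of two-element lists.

T0:
  2·area = 30
  edge (10, 7)→(0, 12): d=(-10,5) right/bottom  bias=-1
  edge (0, 12)→(14, 2): d=(14,-10) top-left  bias=+0
  edge (14, 2)→(10, 7): d=(-4,5) right/bottom  bias=-1
    (6,1)@(13, 3): e=[25,4,1] → #
    (7,1)@(15, 3): e=[15,24,-9] → ·
    (5,2)@(11, 5): e=[15,12,3] → #
    (6,2)@(13, 5): e=[5,32,-7] → ·
    (3,3)@(7, 7): e=[15,0,15] → #  [on edge]
    (4,3)@(9, 7): e=[5,20,5] → #
    (5,3)@(11, 7): e=[-5,40,-5] → ·
    (2,4)@(5, 9): e=[5,8,17] → #
    (3,4)@(7, 9): e=[-5,28,7] → ·
    (4,4)@(9, 9): e=[-15,48,-3] → ·
    (2,5)@(5, 11): e=[-15,36,9] → ·
  covered (5 px):
    · · · · · · · · · · ·
    · · · · · · # · · · ·
    · · · · · # · · · · ·
    · · · # # · · · · · ·
    · · # · · · · · · · ·
    · · · · · · · · · · ·
    · · · · · · · · · · ·
T1:
  2·area = 30
  edge (0, 12)→(4, 7): d=(4,-5) top-left  bias=+0
  edge (4, 7)→(14, 2): d=(10,-5) top-left  bias=+0
  edge (14, 2)→(0, 12): d=(-14,10) right/bottom  bias=-1
    (4,2)@(9, 5): e=[17,5,8] → #
    (5,2)@(11, 5): e=[27,15,-12] → ·
    (2,3)@(5, 7): e=[5,5,20] → #
    (3,3)@(7, 7): e=[15,15,0] → ·  [on edge]
    (4,3)@(9, 7): e=[25,25,-20] → ·
    (1,4)@(3, 9): e=[3,15,12] → #
    (2,4)@(5, 9): e=[13,25,-8] → ·
    (0,5)@(1, 11): e=[1,25,4] → #
    (1,5)@(3, 11): e=[11,35,-16] → ·
    (0,6)@(1, 13): e=[9,45,-24] → ·
  covered (4 px):
    · · · · · · · · · · ·
    · · · · · · · · · · ·
    · · · · # · · · · · ·
    · · # · · · · · · · ·
    · # · · · · · · · · ·
    # · · · · · · · · · ·
    · · · · · · · · · · ·
T2:
  2·area = 102
  edge (18, 11)→(12, 14): d=(-6,3) right/bottom  bias=-1
  edge (12, 14)→(6, 0): d=(-6,-14) top-left  bias=+0
  edge (6, 0)→(18, 11): d=(12,11) right/bottom  bias=-1
    (3,0)@(7, 1): e=[93,8,1] → #
    (4,0)@(9, 1): e=[87,36,-21] → ·
    (3,1)@(7, 3): e=[81,-4,25] → ·
    (4,1)@(9, 3): e=[75,24,3] → #
    (5,1)@(11, 3): e=[69,52,-19] → ·
    (4,2)@(9, 5): e=[63,12,27] → #
    (5,2)@(11, 5): e=[57,40,5] → #
    (6,2)@(13, 5): e=[51,68,-17] → ·
    (4,3)@(9, 7): e=[51,0,51] → #  [on edge]
    (6,3)@(13, 7): e=[39,56,7] → #
    (7,3)@(15, 7): e=[33,84,-15] → ·
    (4,4)@(9, 9): e=[39,-12,75] → ·
  covered (15 px):
    · · · # · · · · · · ·
    · · · · # · · · · · ·
    · · · · # # · · · · ·
    · · · · # # # · · · ·
    · · · · · # # # · · ·
    · · · · · # # # # · ·
    · · · · · · # · · · ·
T3:
  2·area = 8
  edge (22, 10)→(17, 2): d=(-5,-8) top-left  bias=+0
  edge (17, 2)→(18, 2): d=(1,0) top-left  bias=+0
  edge (18, 2)→(22, 10): d=(4,8) right/bottom  bias=-1
    (9,2)@(19, 5): e=[1,3,4] → #
    (10,2)@(21, 5): e=[17,3,-12] → ·
    (9,3)@(19, 7): e=[-9,5,12] → ·
  covered (1 px):
    · · · · · · · · · · ·
    · · · · · · · · · · ·
    · · · · · · · · · # ·
    · · · · · · · · · · ·
    · · · · · · · · · · ·
    · · · · · · · · · · ·
    · · · · · · · · · · ·
T4:
  2·area = 80  (B↔C swapped to make it positive)
  edge (18, 2)→(4, 8): d=(-14,6) right/bottom  bias=-1
  edge (4, 8)→(0, 4): d=(-4,-4) top-left  bias=+0
  edge (0, 4)→(18, 2): d=(18,-2) top-left  bias=+0
    (4,1)@(9, 3): e=[40,40,0] → #  [on edge]
    (5,1)@(11, 3): e=[28,48,4] → #
    (6,1)@(13, 3): e=[16,56,8] → #
    (7,1)@(15, 3): e=[4,64,12] → #
    (8,1)@(17, 3): e=[-8,72,16] → ·
    (0,2)@(1, 5): e=[60,0,20] → #  [on edge]
    (1,2)@(3, 5): e=[48,8,24] → #
    (2,2)@(5, 5): e=[36,16,28] → #
    (3,2)@(7, 5): e=[24,24,32] → #
    (5,2)@(11, 5): e=[0,40,40] → ·  [on edge]
    (6,2)@(13, 5): e=[-12,48,44] → ·
    (7,2)@(15, 5): e=[-24,56,48] → ·
    (1,3)@(3, 7): e=[20,0,60] → #  [on edge]
    (2,4)@(5, 9): e=[-20,0,100] → ·  [on edge]
    (3,5)@(7, 11): e=[-60,0,140] → ·  [on edge]
    (4,6)@(9, 13): e=[-100,0,180] → ·  [on edge]
  covered (11 px):
    · · · · · · · · · · ·
    · · · · # # # # · · ·
    # # # # # · · · · · ·
    · # # · · · · · · · ·
    · · · · · · · · · · ·
    · · · · · · · · · · ·
    · · · · · · · · · · ·

Answer: [[4,2],[2,3],[1,4],[0,5]]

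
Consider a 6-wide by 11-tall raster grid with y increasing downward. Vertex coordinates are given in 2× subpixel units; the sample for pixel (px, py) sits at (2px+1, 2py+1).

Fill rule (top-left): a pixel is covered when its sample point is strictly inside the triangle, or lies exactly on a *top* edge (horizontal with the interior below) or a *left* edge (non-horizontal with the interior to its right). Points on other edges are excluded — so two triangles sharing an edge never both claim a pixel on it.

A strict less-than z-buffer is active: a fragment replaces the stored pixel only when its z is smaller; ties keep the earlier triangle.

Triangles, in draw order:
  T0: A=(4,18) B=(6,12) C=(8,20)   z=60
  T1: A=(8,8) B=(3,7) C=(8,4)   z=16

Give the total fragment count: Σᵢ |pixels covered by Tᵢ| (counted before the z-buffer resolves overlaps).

T0:
  2·area = 28
  edge (4, 18)→(6, 12): d=(2,-6) top-left  bias=+0
  edge (6, 12)→(8, 20): d=(2,8) right/bottom  bias=-1
  edge (8, 20)→(4, 18): d=(-4,-2) top-left  bias=+0
    (4,1)@(9, 3): e=[0,-42,70] → ·  [on edge]
    (3,4)@(7, 9): e=[0,-14,42] → ·  [on edge]
    (2,7)@(5, 15): e=[0,14,14] → #  [on edge]
    (3,7)@(7, 15): e=[12,-2,18] → ·
    (2,8)@(5, 17): e=[4,18,6] → #
    (3,8)@(7, 17): e=[16,2,10] → #
    (4,8)@(9, 17): e=[28,-14,14] → ·
    (2,9)@(5, 19): e=[8,22,-2] → ·
    (3,9)@(7, 19): e=[20,6,2] → #
    (4,9)@(9, 19): e=[32,-10,6] → ·
    (1,10)@(3, 21): e=[0,42,-14] → ·  [on edge]
    (3,10)@(7, 21): e=[24,10,-6] → ·
  covered (4 px):
    · · · · · ·
    · · · · · ·
    · · · · · ·
    · · · · · ·
    · · · · · ·
    · · · · · ·
    · · · · · ·
    · · # · · ·
    · · # # · ·
    · · · # · ·
    · · · · · ·
T1:
  2·area = 20
  edge (8, 8)→(3, 7): d=(-5,-1) top-left  bias=+0
  edge (3, 7)→(8, 4): d=(5,-3) top-left  bias=+0
  edge (8, 4)→(8, 8): d=(0,4) right/bottom  bias=-1
    (3,2)@(7, 5): e=[14,2,4] → #
    (4,2)@(9, 5): e=[16,8,-4] → ·
    (1,3)@(3, 7): e=[0,0,20] → #  [on edge]
    (2,3)@(5, 7): e=[2,6,12] → #
    (4,3)@(9, 7): e=[6,18,-4] → ·
    (1,4)@(3, 9): e=[-10,10,20] → ·
    (2,4)@(5, 9): e=[-8,16,12] → ·
    (3,4)@(7, 9): e=[-6,22,4] → ·
  covered (4 px):
    · · · · · ·
    · · · · · ·
    · · · # · ·
    · # # # · ·
    · · · · · ·
    · · · · · ·
    · · · · · ·
    · · · · · ·
    · · · · · ·
    · · · · · ·
    · · · · · ·

Result: 8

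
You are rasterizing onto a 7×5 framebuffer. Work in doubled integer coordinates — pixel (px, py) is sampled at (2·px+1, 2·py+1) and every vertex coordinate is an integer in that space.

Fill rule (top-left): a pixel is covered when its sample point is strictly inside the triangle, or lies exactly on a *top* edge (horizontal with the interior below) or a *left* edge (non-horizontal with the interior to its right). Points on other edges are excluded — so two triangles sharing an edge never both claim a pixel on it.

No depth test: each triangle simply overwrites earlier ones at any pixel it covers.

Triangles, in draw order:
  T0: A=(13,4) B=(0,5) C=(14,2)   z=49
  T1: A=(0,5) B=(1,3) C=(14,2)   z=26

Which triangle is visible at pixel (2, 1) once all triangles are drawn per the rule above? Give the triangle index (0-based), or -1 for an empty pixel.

T0:
  2·area = 25
  edge (13, 4)→(0, 5): d=(-13,1) right/bottom  bias=-1
  edge (0, 5)→(14, 2): d=(14,-3) top-left  bias=+0
  edge (14, 2)→(13, 4): d=(-1,2) right/bottom  bias=-1
    (5,1)@(11, 3): e=[15,5,5] → █
    (6,1)@(13, 3): e=[13,11,1] → █
    (5,2)@(11, 5): e=[-11,33,3] → ·
    (6,2)@(13, 5): e=[-13,39,-1] → ·
  covered (2 px):
    · · · · · · ·
    · · · · · █ █
    · · · · · · ·
    · · · · · · ·
    · · · · · · ·
T1:
  2·area = 25
  edge (0, 5)→(1, 3): d=(1,-2) top-left  bias=+0
  edge (1, 3)→(14, 2): d=(13,-1) top-left  bias=+0
  edge (14, 2)→(0, 5): d=(-14,3) right/bottom  bias=-1
    (0,1)@(1, 3): e=[0,0,25] → █  [on edge]
    (1,1)@(3, 3): e=[4,2,19] → █
    (2,1)@(5, 3): e=[8,4,13] → █
    (3,1)@(7, 3): e=[12,6,7] → █
    (4,1)@(9, 3): e=[16,8,1] → █
    (5,1)@(11, 3): e=[20,10,-5] → ·
    (0,2)@(1, 5): e=[2,26,-3] → ·
    (1,2)@(3, 5): e=[6,28,-9] → ·
    (2,2)@(5, 5): e=[10,30,-15] → ·
    (3,2)@(7, 5): e=[14,32,-21] → ·
    (4,2)@(9, 5): e=[18,34,-27] → ·
  covered (5 px):
    · · · · · · ·
    █ █ █ █ █ · ·
    · · · · · · ·
    · · · · · · ·
    · · · · · · ·

Z-buffer (winner per pixel, '.' = empty):
  . . . . . . .
  1 1 1 1 1 0 0
  . . . . . . .
  . . . . . . .
  . . . . . . .

Final: 1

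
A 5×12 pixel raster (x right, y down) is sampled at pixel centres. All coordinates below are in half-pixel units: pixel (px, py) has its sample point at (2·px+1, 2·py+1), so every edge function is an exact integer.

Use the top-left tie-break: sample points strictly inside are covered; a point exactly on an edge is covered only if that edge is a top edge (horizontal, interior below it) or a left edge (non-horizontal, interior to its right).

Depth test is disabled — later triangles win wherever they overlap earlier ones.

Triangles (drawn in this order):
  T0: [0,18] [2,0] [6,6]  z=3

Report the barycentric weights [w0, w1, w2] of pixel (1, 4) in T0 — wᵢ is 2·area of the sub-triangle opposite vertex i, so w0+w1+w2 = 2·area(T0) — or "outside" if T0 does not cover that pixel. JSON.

T0:
  2·area = 84
  edge (0, 18)→(2, 0): d=(2,-18) top-left  bias=+0
  edge (2, 0)→(6, 6): d=(4,6) right/bottom  bias=-1
  edge (6, 6)→(0, 18): d=(-6,12) right/bottom  bias=-1
    (1,1)@(3, 3): e=[24,6,54] → #
    (2,1)@(5, 3): e=[60,-6,30] → ·
    (1,2)@(3, 5): e=[28,14,42] → #
    (2,2)@(5, 5): e=[64,2,18] → #
    (3,2)@(7, 5): e=[100,-10,-6] → ·
    (1,3)@(3, 7): e=[32,22,30] → #
    (3,3)@(7, 7): e=[104,-2,-18] → ·
    (0,4)@(1, 9): e=[0,42,42] → #  [on edge]
    (2,4)@(5, 9): e=[72,18,-6] → ·
    (0,5)@(1, 11): e=[4,50,30] → #
    (2,5)@(5, 11): e=[76,26,-18] → ·
    (0,6)@(1, 13): e=[8,58,18] → #
  covered (11 px):
    · · · · ·
    · # · · ·
    · # # · ·
    · # # · ·
    # # · · ·
    # # · · ·
    # · · · ·
    # · · · ·
    · · · · ·
    · · · · ·
    · · · · ·
    · · · · ·

Answer: [30,18,36]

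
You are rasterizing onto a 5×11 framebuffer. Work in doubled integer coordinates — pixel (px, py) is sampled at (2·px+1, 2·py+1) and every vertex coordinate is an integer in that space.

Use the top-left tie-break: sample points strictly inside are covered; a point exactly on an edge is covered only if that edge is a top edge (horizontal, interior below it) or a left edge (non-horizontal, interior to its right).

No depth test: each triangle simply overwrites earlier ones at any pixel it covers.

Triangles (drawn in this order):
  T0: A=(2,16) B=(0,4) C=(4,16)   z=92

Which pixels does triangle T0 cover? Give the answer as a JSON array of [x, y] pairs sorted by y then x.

T0:
  2·area = 24
  edge (2, 16)→(0, 4): d=(-2,-12) top-left  bias=+0
  edge (0, 4)→(4, 16): d=(4,12) right/bottom  bias=-1
  edge (4, 16)→(2, 16): d=(-2,0) right/bottom  bias=-1
    (0,3)@(1, 7): e=[6,0,18] → ·  [on edge]
    (0,4)@(1, 9): e=[2,8,14] → █
    (1,4)@(3, 9): e=[26,-16,14] → ·
    (0,5)@(1, 11): e=[-2,16,10] → ·
    (1,6)@(3, 13): e=[18,0,6] → ·  [on edge]
    (1,7)@(3, 15): e=[14,8,2] → █
    (2,7)@(5, 15): e=[38,-16,2] → ·
    (1,8)@(3, 17): e=[10,16,-2] → ·
    (2,9)@(5, 19): e=[30,0,-6] → ·  [on edge]
  covered (2 px):
    · · · · ·
    · · · · ·
    · · · · ·
    · · · · ·
    █ · · · ·
    · · · · ·
    · · · · ·
    · █ · · ·
    · · · · ·
    · · · · ·
    · · · · ·

Result: [[0,4],[1,7]]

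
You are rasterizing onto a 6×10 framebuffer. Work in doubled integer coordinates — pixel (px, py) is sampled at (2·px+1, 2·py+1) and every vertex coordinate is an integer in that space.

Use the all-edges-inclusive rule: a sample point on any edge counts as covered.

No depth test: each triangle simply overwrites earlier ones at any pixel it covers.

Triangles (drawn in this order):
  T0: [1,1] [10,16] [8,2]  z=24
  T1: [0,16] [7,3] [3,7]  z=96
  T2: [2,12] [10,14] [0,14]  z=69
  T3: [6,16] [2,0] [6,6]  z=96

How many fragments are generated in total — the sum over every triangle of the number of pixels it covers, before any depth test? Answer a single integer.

T0:
  2·area = 96  (B↔C swapped to make it positive)
  edge (1, 1)→(8, 2): d=(7,1) inclusive
  edge (8, 2)→(10, 16): d=(2,14) inclusive
  edge (10, 16)→(1, 1): d=(-9,-15) inclusive
    (0,0)@(1, 1): e=[0,96,0] → X  [on edge]
    (1,0)@(3, 1): e=[-2,68,30] → .
    (0,1)@(1, 3): e=[14,100,-18] → .
    (1,1)@(3, 3): e=[12,72,12] → X
    (2,1)@(5, 3): e=[10,44,42] → X
    (3,1)@(7, 3): e=[8,16,72] → X
    (4,1)@(9, 3): e=[6,-12,102] → .
    (1,2)@(3, 5): e=[26,76,-6] → .
    (2,2)@(5, 5): e=[24,48,24] → X
    (4,2)@(9, 5): e=[20,-8,84] → .
    (2,3)@(5, 7): e=[38,52,6] → X
    (4,3)@(9, 7): e=[34,-4,66] → .
    (4,4)@(9, 9): e=[48,0,48] → X  [on edge]
    (3,5)@(7, 11): e=[64,32,0] → X  [on edge]
  covered (13 px):
    X . . . . .
    . X X X . .
    . . X X . .
    . . X X . .
    . . . X X .
    . . . X X .
    . . . . X .
    . . . . . .
    . . . . . .
    . . . . . .
T1:
  2·area = 24  (B↔C swapped to make it positive)
  edge (0, 16)→(3, 7): d=(3,-9) inclusive
  edge (3, 7)→(7, 3): d=(4,-4) inclusive
  edge (7, 3)→(0, 16): d=(-7,13) inclusive
    (2,0)@(5, 1): e=[0,-16,40] → .  [on edge]
    (4,0)@(9, 1): e=[36,0,-12] → .  [on edge]
    (3,1)@(7, 3): e=[24,0,0] → X  [on edge]
    (4,1)@(9, 3): e=[42,8,-26] → .
    (2,2)@(5, 5): e=[12,0,12] → X  [on edge]
    (3,2)@(7, 5): e=[30,8,-14] → .
    (1,3)@(3, 7): e=[0,0,24] → X  [on edge]
    (2,3)@(5, 7): e=[18,8,-2] → .
    (0,4)@(1, 9): e=[-12,0,36] → .  [on edge]
    (1,4)@(3, 9): e=[6,8,10] → X
    (2,4)@(5, 9): e=[24,16,-16] → .
    (1,5)@(3, 11): e=[12,16,-4] → .
    (0,6)@(1, 13): e=[0,16,8] → X  [on edge]
  covered (5 px):
    . . . . . .
    . . . X . .
    . . X . . .
    . X . . . .
    . X . . . .
    . . . . . .
    X . . . . .
    . . . . . .
    . . . . . .
    . . . . . .
T2:
  2·area = 20
  edge (2, 12)→(10, 14): d=(8,2) inclusive
  edge (10, 14)→(0, 14): d=(-10,0) inclusive
  edge (0, 14)→(2, 12): d=(2,-2) inclusive
    (5,1)@(11, 3): e=[-90,110,0] → .  [on edge]
    (4,2)@(9, 5): e=[-70,90,0] → .  [on edge]
    (3,3)@(7, 7): e=[-50,70,0] → .  [on edge]
    (2,4)@(5, 9): e=[-30,50,0] → .  [on edge]
    (1,5)@(3, 11): e=[-10,30,0] → .  [on edge]
    (0,6)@(1, 13): e=[10,10,0] → X  [on edge]
    (1,6)@(3, 13): e=[6,10,4] → X
    (2,6)@(5, 13): e=[2,10,8] → X
    (3,6)@(7, 13): e=[-2,10,12] → .
    (0,7)@(1, 15): e=[26,-10,4] → .
    (1,7)@(3, 15): e=[22,-10,8] → .
    (2,7)@(5, 15): e=[18,-10,12] → .
  covered (3 px):
    . . . . . .
    . . . . . .
    . . . . . .
    . . . . . .
    . . . . . .
    . . . . . .
    X X X . . .
    . . . . . .
    . . . . . .
    . . . . . .
T3:
  2·area = 40
  edge (6, 16)→(2, 0): d=(-4,-16) inclusive
  edge (2, 0)→(6, 6): d=(4,6) inclusive
  edge (6, 6)→(6, 16): d=(0,10) inclusive
    (1,1)@(3, 3): e=[4,6,30] → X
    (2,1)@(5, 3): e=[36,-6,10] → .
    (1,2)@(3, 5): e=[-4,14,30] → .
    (2,2)@(5, 5): e=[28,2,10] → X
    (3,2)@(7, 5): e=[60,-10,-10] → .
    (2,3)@(5, 7): e=[20,10,10] → X
    (3,3)@(7, 7): e=[52,-2,-10] → .
    (2,4)@(5, 9): e=[12,18,10] → X
    (3,4)@(7, 9): e=[44,6,-10] → .
    (2,5)@(5, 11): e=[4,26,10] → X
    (3,5)@(7, 11): e=[36,14,-10] → .
    (2,6)@(5, 13): e=[-4,34,10] → .
  covered (5 px):
    . . . . . .
    . X . . . .
    . . X . . .
    . . X . . .
    . . X . . .
    . . X . . .
    . . . . . .
    . . . . . .
    . . . . . .
    . . . . . .

Final: 26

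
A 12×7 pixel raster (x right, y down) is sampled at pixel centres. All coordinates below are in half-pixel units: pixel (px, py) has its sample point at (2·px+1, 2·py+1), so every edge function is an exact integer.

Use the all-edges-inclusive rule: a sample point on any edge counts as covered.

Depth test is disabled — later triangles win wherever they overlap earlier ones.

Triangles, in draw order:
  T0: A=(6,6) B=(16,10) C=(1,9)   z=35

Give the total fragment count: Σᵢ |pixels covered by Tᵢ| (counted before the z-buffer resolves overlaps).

T0:
  2·area = 50
  edge (6, 6)→(16, 10): d=(10,4) inclusive
  edge (16, 10)→(1, 9): d=(-15,-1) inclusive
  edge (1, 9)→(6, 6): d=(5,-3) inclusive
    (5,1)@(11, 3): e=[-50,100,0] → ·  [on edge]
    (2,3)@(5, 7): e=[14,34,2] → █
    (3,3)@(7, 7): e=[6,36,8] → █
    (4,3)@(9, 7): e=[-2,38,14] → ·
    (0,4)@(1, 9): e=[50,0,0] → █  [on edge]
    (1,4)@(3, 9): e=[42,2,6] → █
    (4,4)@(9, 9): e=[18,8,24] → █
    (5,4)@(11, 9): e=[10,10,30] → █
    (6,4)@(13, 9): e=[2,12,36] → █
    (7,4)@(15, 9): e=[-6,14,42] → ·
    (0,5)@(1, 11): e=[70,-30,10] → ·
    (1,5)@(3, 11): e=[62,-28,16] → ·
  covered (9 px):
    · · · · · · · · · · · ·
    · · · · · · · · · · · ·
    · · · · · · · · · · · ·
    · · █ █ · · · · · · · ·
    █ █ █ █ █ █ █ · · · · ·
    · · · · · · · · · · · ·
    · · · · · · · · · · · ·

Answer: 9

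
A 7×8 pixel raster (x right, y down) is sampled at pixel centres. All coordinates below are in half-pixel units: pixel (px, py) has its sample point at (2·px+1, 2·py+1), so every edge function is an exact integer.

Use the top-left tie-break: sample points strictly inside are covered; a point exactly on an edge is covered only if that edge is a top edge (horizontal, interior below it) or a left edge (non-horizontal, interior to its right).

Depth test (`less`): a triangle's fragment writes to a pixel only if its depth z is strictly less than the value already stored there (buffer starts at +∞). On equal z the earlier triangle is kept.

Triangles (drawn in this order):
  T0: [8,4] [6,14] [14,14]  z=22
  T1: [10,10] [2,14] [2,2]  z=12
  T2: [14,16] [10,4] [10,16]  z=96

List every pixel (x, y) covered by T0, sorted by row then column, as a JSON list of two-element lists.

T0:
  2·area = 80  (B↔C swapped to make it positive)
  edge (8, 4)→(14, 14): d=(6,10) right/bottom  bias=-1
  edge (14, 14)→(6, 14): d=(-8,0) right/bottom  bias=-1
  edge (6, 14)→(8, 4): d=(2,-10) top-left  bias=+0
    (4,3)@(9, 7): e=[8,56,16] → #
    (5,3)@(11, 7): e=[-12,56,36] → ·
    (3,4)@(7, 9): e=[40,40,0] → #  [on edge]
    (5,4)@(11, 9): e=[0,40,40] → ·  [on edge]
    (3,5)@(7, 11): e=[52,24,4] → #
    (5,5)@(11, 11): e=[12,24,44] → #
    (6,5)@(13, 11): e=[-8,24,64] → ·
    (3,6)@(7, 13): e=[64,8,8] → #
    (6,6)@(13, 13): e=[4,8,68] → #
    (3,7)@(7, 15): e=[76,-8,12] → ·
    (4,7)@(9, 15): e=[56,-8,32] → ·
    (5,7)@(11, 15): e=[36,-8,52] → ·
  covered (10 px):
    · · · · · · ·
    · · · · · · ·
    · · · · · · ·
    · · · · # · ·
    · · · # # · ·
    · · · # # # ·
    · · · # # # #
    · · · · · · ·
T1:
  2·area = 96
  edge (10, 10)→(2, 14): d=(-8,4) right/bottom  bias=-1
  edge (2, 14)→(2, 2): d=(0,-12) top-left  bias=+0
  edge (2, 2)→(10, 10): d=(8,8) right/bottom  bias=-1
    (0,0)@(1, 1): e=[108,-12,0] → ·  [on edge]
    (1,1)@(3, 3): e=[84,12,0] → ·  [on edge]
    (1,2)@(3, 5): e=[68,12,16] → #
    (2,2)@(5, 5): e=[60,36,0] → ·  [on edge]
    (1,3)@(3, 7): e=[52,12,32] → #
    (2,3)@(5, 7): e=[44,36,16] → #
    (3,3)@(7, 7): e=[36,60,0] → ·  [on edge]
    (1,4)@(3, 9): e=[36,12,48] → #
    (3,4)@(7, 9): e=[20,60,16] → #
    (4,4)@(9, 9): e=[12,84,0] → ·  [on edge]
    (1,5)@(3, 11): e=[20,12,64] → #
    (4,5)@(9, 11): e=[-4,84,16] → ·
    (5,5)@(11, 11): e=[-12,108,0] → ·  [on edge]
    (6,6)@(13, 13): e=[-36,132,0] → ·  [on edge]
  covered (10 px):
    · · · · · · ·
    · · · · · · ·
    · # · · · · ·
    · # # · · · ·
    · # # # · · ·
    · # # # · · ·
    · # · · · · ·
    · · · · · · ·
T2:
  2·area = 48  (B↔C swapped to make it positive)
  edge (14, 16)→(10, 16): d=(-4,0) right/bottom  bias=-1
  edge (10, 16)→(10, 4): d=(0,-12) top-left  bias=+0
  edge (10, 4)→(14, 16): d=(4,12) right/bottom  bias=-1
    (4,0)@(9, 1): e=[60,-12,0] → ·  [on edge]
    (5,3)@(11, 7): e=[36,12,0] → ·  [on edge]
    (5,4)@(11, 9): e=[28,12,8] → #
    (6,4)@(13, 9): e=[28,36,-16] → ·
    (5,5)@(11, 11): e=[20,12,16] → #
    (6,5)@(13, 11): e=[20,36,-8] → ·
    (5,6)@(11, 13): e=[12,12,24] → #
    (6,6)@(13, 13): e=[12,36,0] → ·  [on edge]
    (5,7)@(11, 15): e=[4,12,32] → #
    (6,7)@(13, 15): e=[4,36,8] → #
  covered (5 px):
    · · · · · · ·
    · · · · · · ·
    · · · · · · ·
    · · · · · · ·
    · · · · · # ·
    · · · · · # ·
    · · · · · # ·
    · · · · · # #

Answer: [[4,3],[3,4],[4,4],[3,5],[4,5],[5,5],[3,6],[4,6],[5,6],[6,6]]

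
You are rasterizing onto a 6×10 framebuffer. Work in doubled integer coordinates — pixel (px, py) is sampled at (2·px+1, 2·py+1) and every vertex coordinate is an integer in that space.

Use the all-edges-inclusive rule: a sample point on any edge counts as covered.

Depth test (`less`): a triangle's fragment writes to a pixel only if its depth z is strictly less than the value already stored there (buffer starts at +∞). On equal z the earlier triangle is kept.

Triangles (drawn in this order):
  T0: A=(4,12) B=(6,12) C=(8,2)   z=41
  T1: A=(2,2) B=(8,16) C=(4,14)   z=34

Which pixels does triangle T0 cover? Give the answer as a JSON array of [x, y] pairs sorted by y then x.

T0:
  2·area = 20  (B↔C swapped to make it positive)
  edge (4, 12)→(8, 2): d=(4,-10) inclusive
  edge (8, 2)→(6, 12): d=(-2,10) inclusive
  edge (6, 12)→(4, 12): d=(-2,0) inclusive
    (3,2)@(7, 5): e=[2,4,14] → X
    (4,2)@(9, 5): e=[22,-16,14] → .
    (3,3)@(7, 7): e=[10,0,10] → X  [on edge]
    (4,3)@(9, 7): e=[30,-20,10] → .
    (3,4)@(7, 9): e=[18,-4,6] → .
    (2,5)@(5, 11): e=[6,12,2] → X
    (3,5)@(7, 11): e=[26,-8,2] → .
    (2,6)@(5, 13): e=[14,8,-2] → .
    (2,8)@(5, 17): e=[30,0,-10] → .  [on edge]
  covered (3 px):
    . . . . . .
    . . . . . .
    . . . X . .
    . . . X . .
    . . . . . .
    . . X . . .
    . . . . . .
    . . . . . .
    . . . . . .
    . . . . . .
T1:
  2·area = 44
  edge (2, 2)→(8, 16): d=(6,14) inclusive
  edge (8, 16)→(4, 14): d=(-4,-2) inclusive
  edge (4, 14)→(2, 2): d=(-2,-12) inclusive
    (1,2)@(3, 5): e=[4,34,6] → X
    (2,2)@(5, 5): e=[-24,38,30] → .
    (1,3)@(3, 7): e=[16,26,2] → X
    (2,3)@(5, 7): e=[-12,30,26] → .
    (1,4)@(3, 9): e=[28,18,-2] → .
    (2,4)@(5, 9): e=[0,22,22] → X  [on edge]
    (3,4)@(7, 9): e=[-28,26,46] → .
    (2,5)@(5, 11): e=[12,14,18] → X
    (3,5)@(7, 11): e=[-16,18,42] → .
    (2,6)@(5, 13): e=[24,6,14] → X
    (3,6)@(7, 13): e=[-4,10,38] → .
    (2,7)@(5, 15): e=[36,-2,10] → .
  covered (6 px):
    . . . . . .
    . . . . . .
    . X . . . .
    . X . . . .
    . . X . . .
    . . X . . .
    . . X . . .
    . . . X . .
    . . . . . .
    . . . . . .

Answer: [[3,2],[3,3],[2,5]]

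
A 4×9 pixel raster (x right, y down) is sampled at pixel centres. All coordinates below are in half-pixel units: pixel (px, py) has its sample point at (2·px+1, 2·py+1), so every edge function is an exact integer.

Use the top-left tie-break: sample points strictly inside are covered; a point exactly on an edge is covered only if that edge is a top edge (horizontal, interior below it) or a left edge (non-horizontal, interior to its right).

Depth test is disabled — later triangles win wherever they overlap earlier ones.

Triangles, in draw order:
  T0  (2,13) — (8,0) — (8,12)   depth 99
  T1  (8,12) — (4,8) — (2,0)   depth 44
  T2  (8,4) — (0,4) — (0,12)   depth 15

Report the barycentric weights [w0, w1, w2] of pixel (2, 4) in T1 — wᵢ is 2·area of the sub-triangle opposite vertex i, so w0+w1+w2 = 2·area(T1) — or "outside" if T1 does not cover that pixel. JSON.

T0:
  2·area = 72
  edge (2, 13)→(8, 0): d=(6,-13) top-left  bias=+0
  edge (8, 0)→(8, 12): d=(0,12) right/bottom  bias=-1
  edge (8, 12)→(2, 13): d=(-6,1) right/bottom  bias=-1
    (3,1)@(7, 3): e=[5,12,55] → X
    (3,2)@(7, 5): e=[17,12,43] → X
    (2,3)@(5, 7): e=[3,36,33] → X
    (2,4)@(5, 9): e=[15,36,21] → X
    (1,5)@(3, 11): e=[1,60,11] → X
    (1,6)@(3, 13): e=[13,60,-1] → .
    (2,6)@(5, 13): e=[39,36,-3] → .
    (3,6)@(7, 13): e=[65,12,-5] → .
  covered (9 px):
    . . . .
    . . . X
    . . . X
    . . X X
    . . X X
    . X X X
    . . . .
    . . . .
    . . . .
T1:
  2·area = 24
  edge (8, 12)→(4, 8): d=(-4,-4) top-left  bias=+0
  edge (4, 8)→(2, 0): d=(-2,-8) top-left  bias=+0
  edge (2, 0)→(8, 12): d=(6,12) right/bottom  bias=-1
    (1,1)@(3, 3): e=[16,2,6] → X
    (2,1)@(5, 3): e=[24,18,-18] → .
    (0,2)@(1, 5): e=[0,-18,42] → .  [on edge]
    (1,2)@(3, 5): e=[8,-2,18] → .
    (1,3)@(3, 7): e=[0,-6,30] → .  [on edge]
    (2,3)@(5, 7): e=[8,10,6] → X
    (3,3)@(7, 7): e=[16,26,-18] → .
    (2,4)@(5, 9): e=[0,6,18] → X  [on edge]
    (3,4)@(7, 9): e=[8,22,-6] → .
    (2,5)@(5, 11): e=[-8,2,30] → .
    (3,5)@(7, 11): e=[0,18,6] → X  [on edge]
    (3,6)@(7, 13): e=[-8,14,18] → .
  covered (4 px):
    . . . .
    . X . .
    . . . .
    . . X .
    . . X .
    . . . X
    . . . .
    . . . .
    . . . .
T2:
  2·area = 64  (B↔C swapped to make it positive)
  edge (8, 4)→(0, 12): d=(-8,8) right/bottom  bias=-1
  edge (0, 12)→(0, 4): d=(0,-8) top-left  bias=+0
  edge (0, 4)→(8, 4): d=(8,0) top-left  bias=+0
    (0,2)@(1, 5): e=[48,8,8] → X
    (1,2)@(3, 5): e=[32,24,8] → X
    (2,2)@(5, 5): e=[16,40,8] → X
    (3,2)@(7, 5): e=[0,56,8] → .  [on edge]
    (0,3)@(1, 7): e=[32,8,24] → X
    (2,3)@(5, 7): e=[0,40,24] → .  [on edge]
    (0,4)@(1, 9): e=[16,8,40] → X
    (1,4)@(3, 9): e=[0,24,40] → .  [on edge]
    (0,5)@(1, 11): e=[0,8,56] → .  [on edge]
  covered (6 px):
    . . . .
    . . . .
    X X X .
    X X . .
    X . . .
    . . . .
    . . . .
    . . . .
    . . . .

Result: [6,18,0]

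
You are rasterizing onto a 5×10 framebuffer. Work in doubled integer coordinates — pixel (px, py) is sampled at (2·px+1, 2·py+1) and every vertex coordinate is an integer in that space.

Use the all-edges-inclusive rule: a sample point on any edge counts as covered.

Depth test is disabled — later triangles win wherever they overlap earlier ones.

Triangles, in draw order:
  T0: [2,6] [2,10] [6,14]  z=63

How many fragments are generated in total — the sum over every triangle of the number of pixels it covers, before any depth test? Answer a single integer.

T0:
  2·area = 16  (B↔C swapped to make it positive)
  edge (2, 6)→(6, 14): d=(4,8) inclusive
  edge (6, 14)→(2, 10): d=(-4,-4) inclusive
  edge (2, 10)→(2, 6): d=(0,-4) inclusive
    (0,4)@(1, 9): e=[20,0,-4] → ·  [on edge]
    (1,4)@(3, 9): e=[4,8,4] → #
    (2,4)@(5, 9): e=[-12,16,12] → ·
    (1,5)@(3, 11): e=[12,0,4] → #  [on edge]
    (2,5)@(5, 11): e=[-4,8,12] → ·
    (1,6)@(3, 13): e=[20,-8,4] → ·
    (2,6)@(5, 13): e=[4,0,12] → #  [on edge]
    (3,6)@(7, 13): e=[-12,8,20] → ·
    (2,7)@(5, 15): e=[12,-8,12] → ·
    (3,7)@(7, 15): e=[-4,0,20] → ·  [on edge]
    (4,8)@(9, 17): e=[-12,0,28] → ·  [on edge]
  covered (3 px):
    · · · · ·
    · · · · ·
    · · · · ·
    · · · · ·
    · # · · ·
    · # · · ·
    · · # · ·
    · · · · ·
    · · · · ·
    · · · · ·

Answer: 3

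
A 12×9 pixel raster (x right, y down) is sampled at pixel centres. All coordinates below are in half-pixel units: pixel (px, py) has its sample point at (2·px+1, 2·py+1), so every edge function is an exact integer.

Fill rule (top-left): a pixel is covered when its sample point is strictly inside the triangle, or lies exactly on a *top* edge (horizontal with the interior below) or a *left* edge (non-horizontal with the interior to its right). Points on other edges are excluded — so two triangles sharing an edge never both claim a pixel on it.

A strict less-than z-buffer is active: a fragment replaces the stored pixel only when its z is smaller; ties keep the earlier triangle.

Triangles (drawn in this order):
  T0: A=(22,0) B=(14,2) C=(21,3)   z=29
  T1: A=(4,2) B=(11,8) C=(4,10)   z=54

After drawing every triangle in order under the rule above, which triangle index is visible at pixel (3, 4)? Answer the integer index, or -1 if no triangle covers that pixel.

T0:
  2·area = 22  (B↔C swapped to make it positive)
  edge (22, 0)→(21, 3): d=(-1,3) right/bottom  bias=-1
  edge (21, 3)→(14, 2): d=(-7,-1) top-left  bias=+0
  edge (14, 2)→(22, 0): d=(8,-2) top-left  bias=+0
    (3,0)@(7, 1): e=[44,0,-22] → ·  [on edge]
    (9,0)@(19, 1): e=[8,12,2] → #
    (10,0)@(21, 1): e=[2,14,6] → #
    (11,0)@(23, 1): e=[-4,16,10] → ·
    (9,1)@(19, 3): e=[6,-2,18] → ·
    (10,1)@(21, 3): e=[0,0,22] → ·  [on edge]
    (9,4)@(19, 9): e=[0,-44,66] → ·  [on edge]
    (8,7)@(17, 15): e=[0,-88,110] → ·  [on edge]
  covered (2 px):
    · · · · · · · · · # # ·
    · · · · · · · · · · · ·
    · · · · · · · · · · · ·
    · · · · · · · · · · · ·
    · · · · · · · · · · · ·
    · · · · · · · · · · · ·
    · · · · · · · · · · · ·
    · · · · · · · · · · · ·
    · · · · · · · · · · · ·
T1:
  2·area = 56
  edge (4, 2)→(11, 8): d=(7,6) right/bottom  bias=-1
  edge (11, 8)→(4, 10): d=(-7,2) right/bottom  bias=-1
  edge (4, 10)→(4, 2): d=(0,-8) top-left  bias=+0
    (2,1)@(5, 3): e=[1,47,8] → #
    (3,1)@(7, 3): e=[-11,43,24] → ·
    (2,2)@(5, 5): e=[15,33,8] → #
    (3,2)@(7, 5): e=[3,29,24] → #
    (4,2)@(9, 5): e=[-9,25,40] → ·
    (2,3)@(5, 7): e=[29,19,8] → #
    (4,3)@(9, 7): e=[5,11,40] → #
    (5,3)@(11, 7): e=[-7,7,56] → ·
    (2,4)@(5, 9): e=[43,5,8] → #
    (4,4)@(9, 9): e=[19,-3,40] → ·
    (2,5)@(5, 11): e=[57,-9,8] → ·
    (3,5)@(7, 11): e=[45,-13,24] → ·
  covered (8 px):
    · · · · · · · · · · · ·
    · · # · · · · · · · · ·
    · · # # · · · · · · · ·
    · · # # # · · · · · · ·
    · · # # · · · · · · · ·
    · · · · · · · · · · · ·
    · · · · · · · · · · · ·
    · · · · · · · · · · · ·
    · · · · · · · · · · · ·

Z-buffer (winner per pixel, '.' = empty):
  . . . . . . . . . 0 0 .
  . . 1 . . . . . . . . .
  . . 1 1 . . . . . . . .
  . . 1 1 1 . . . . . . .
  . . 1 1 . . . . . . . .
  . . . . . . . . . . . .
  . . . . . . . . . . . .
  . . . . . . . . . . . .
  . . . . . . . . . . . .

Answer: 1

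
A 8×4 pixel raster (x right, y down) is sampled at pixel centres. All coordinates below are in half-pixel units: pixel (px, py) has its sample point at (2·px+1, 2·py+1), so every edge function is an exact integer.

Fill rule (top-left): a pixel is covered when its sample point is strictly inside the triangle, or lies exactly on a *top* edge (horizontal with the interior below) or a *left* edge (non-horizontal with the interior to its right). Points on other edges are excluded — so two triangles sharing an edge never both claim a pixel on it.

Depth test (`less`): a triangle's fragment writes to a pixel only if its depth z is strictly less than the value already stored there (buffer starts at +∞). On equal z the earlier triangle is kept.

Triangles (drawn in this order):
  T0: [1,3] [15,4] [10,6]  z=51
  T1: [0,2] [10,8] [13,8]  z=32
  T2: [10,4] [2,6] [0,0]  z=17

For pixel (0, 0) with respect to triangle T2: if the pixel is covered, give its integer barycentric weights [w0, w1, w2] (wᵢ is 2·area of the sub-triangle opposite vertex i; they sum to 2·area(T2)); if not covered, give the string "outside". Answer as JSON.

T0:
  2·area = 33
  edge (1, 3)→(15, 4): d=(14,1) right/bottom  bias=-1
  edge (15, 4)→(10, 6): d=(-5,2) right/bottom  bias=-1
  edge (10, 6)→(1, 3): d=(-9,-3) top-left  bias=+0
    (0,1)@(1, 3): e=[0,33,0] → .  [on edge]
    (3,2)@(7, 5): e=[22,11,0] → X  [on edge]
    (4,2)@(9, 5): e=[20,7,6] → X
    (5,2)@(11, 5): e=[18,3,12] → X
    (6,2)@(13, 5): e=[16,-1,18] → .
    (3,3)@(7, 7): e=[50,1,-18] → .
    (4,3)@(9, 7): e=[48,-3,-12] → .
    (5,3)@(11, 7): e=[46,-7,-6] → .
    (6,3)@(13, 7): e=[44,-11,0] → .  [on edge]
  covered (3 px):
    . . . . . . . .
    . . . . . . . .
    . . . X X X . .
    . . . . . . . .
T1:
  2·area = 18  (B↔C swapped to make it positive)
  edge (0, 2)→(13, 8): d=(13,6) right/bottom  bias=-1
  edge (13, 8)→(10, 8): d=(-3,0) right/bottom  bias=-1
  edge (10, 8)→(0, 2): d=(-10,-6) top-left  bias=+0
    (2,2)@(5, 5): e=[9,9,0] → X  [on edge]
    (3,2)@(7, 5): e=[-3,9,12] → .
    (2,3)@(5, 7): e=[35,3,-20] → .
    (4,3)@(9, 7): e=[11,3,4] → X
    (5,3)@(11, 7): e=[-1,3,16] → .
  covered (2 px):
    . . . . . . . .
    . . . . . . . .
    . . X . . . . .
    . . . . X . . .
T2:
  2·area = 52
  edge (10, 4)→(2, 6): d=(-8,2) right/bottom  bias=-1
  edge (2, 6)→(0, 0): d=(-2,-6) top-left  bias=+0
  edge (0, 0)→(10, 4): d=(10,4) right/bottom  bias=-1
    (0,0)@(1, 1): e=[42,4,6] → X
    (1,0)@(3, 1): e=[38,16,-2] → .
    (0,1)@(1, 3): e=[26,0,26] → X  [on edge]
    (1,1)@(3, 3): e=[22,12,18] → X
    (2,1)@(5, 3): e=[18,24,10] → X
    (3,1)@(7, 3): e=[14,36,2] → X
    (4,1)@(9, 3): e=[10,48,-6] → .
    (0,2)@(1, 5): e=[10,-4,46] → .
    (1,2)@(3, 5): e=[6,8,38] → X
    (3,2)@(7, 5): e=[-2,32,22] → .
    (1,3)@(3, 7): e=[-10,4,58] → .
    (2,3)@(5, 7): e=[-14,16,50] → .
  covered (7 px):
    X . . . . . . .
    X X X X . . . .
    . X X . . . . .
    . . . . . . . .

Final: [4,6,42]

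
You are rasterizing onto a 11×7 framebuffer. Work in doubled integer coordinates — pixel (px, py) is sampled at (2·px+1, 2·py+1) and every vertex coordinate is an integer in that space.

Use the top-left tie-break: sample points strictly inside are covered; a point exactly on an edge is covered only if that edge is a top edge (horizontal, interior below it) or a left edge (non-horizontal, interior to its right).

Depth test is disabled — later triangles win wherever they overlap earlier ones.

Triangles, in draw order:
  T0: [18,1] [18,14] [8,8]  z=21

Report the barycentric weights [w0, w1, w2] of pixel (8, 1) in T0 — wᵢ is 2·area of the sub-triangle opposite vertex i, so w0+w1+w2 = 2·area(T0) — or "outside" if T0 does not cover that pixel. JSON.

T0:
  2·area = 130
  edge (18, 1)→(18, 14): d=(0,13) right/bottom  bias=-1
  edge (18, 14)→(8, 8): d=(-10,-6) top-left  bias=+0
  edge (8, 8)→(18, 1): d=(10,-7) top-left  bias=+0
    (8,1)@(17, 3): e=[13,104,13] → █
    (9,1)@(19, 3): e=[-13,116,27] → ·
    (1,2)@(3, 5): e=[195,0,-65] → ·  [on edge]
    (6,2)@(13, 5): e=[65,60,5] → █
    (7,2)@(15, 5): e=[39,72,19] → █
    (9,2)@(19, 5): e=[-13,96,47] → ·
    (5,3)@(11, 7): e=[91,28,11] → █
    (9,3)@(19, 7): e=[-13,76,67] → ·
    (5,4)@(11, 9): e=[91,8,31] → █
    (9,4)@(19, 9): e=[-13,56,87] → ·
    (5,5)@(11, 11): e=[91,-12,51] → ·
    (6,5)@(13, 11): e=[65,0,65] → █  [on edge]
  covered (16 px):
    · · · · · · · · · · ·
    · · · · · · · · █ · ·
    · · · · · · █ █ █ · ·
    · · · · · █ █ █ █ · ·
    · · · · · █ █ █ █ · ·
    · · · · · · █ █ █ · ·
    · · · · · · · · █ · ·

Result: [104,13,13]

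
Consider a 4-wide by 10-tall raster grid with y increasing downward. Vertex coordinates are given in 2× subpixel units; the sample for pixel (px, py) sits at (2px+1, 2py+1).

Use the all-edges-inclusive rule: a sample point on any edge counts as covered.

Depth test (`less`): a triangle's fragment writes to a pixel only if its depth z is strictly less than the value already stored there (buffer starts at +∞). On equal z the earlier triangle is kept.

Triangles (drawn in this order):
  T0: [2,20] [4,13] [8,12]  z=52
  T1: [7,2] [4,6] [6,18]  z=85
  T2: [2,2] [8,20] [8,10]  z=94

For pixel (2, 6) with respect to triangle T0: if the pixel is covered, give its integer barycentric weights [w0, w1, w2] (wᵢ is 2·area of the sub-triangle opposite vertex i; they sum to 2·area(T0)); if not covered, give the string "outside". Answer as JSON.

T0:
  2·area = 26
  edge (2, 20)→(4, 13): d=(2,-7) inclusive
  edge (4, 13)→(8, 12): d=(4,-1) inclusive
  edge (8, 12)→(2, 20): d=(-6,8) inclusive
    (2,6)@(5, 13): e=[7,1,18] → █
    (3,6)@(7, 13): e=[21,3,2] → █
    (2,7)@(5, 15): e=[11,9,6] → █
    (3,7)@(7, 15): e=[25,11,-10] → ·
    (1,8)@(3, 17): e=[1,15,10] → █
    (2,8)@(5, 17): e=[15,17,-6] → ·
    (1,9)@(3, 19): e=[5,23,-2] → ·
  covered (4 px):
    · · · ·
    · · · ·
    · · · ·
    · · · ·
    · · · ·
    · · · ·
    · · █ █
    · · █ ·
    · █ · ·
    · · · ·
T1:
  2·area = 44  (B↔C swapped to make it positive)
  edge (7, 2)→(6, 18): d=(-1,16) inclusive
  edge (6, 18)→(4, 6): d=(-2,-12) inclusive
  edge (4, 6)→(7, 2): d=(3,-4) inclusive
    (2,2)@(5, 5): e=[29,14,1] → █
    (3,2)@(7, 5): e=[-3,38,9] → ·
    (2,3)@(5, 7): e=[27,10,7] → █
    (3,3)@(7, 7): e=[-5,34,15] → ·
    (2,4)@(5, 9): e=[25,6,13] → █
    (3,4)@(7, 9): e=[-7,30,21] → ·
    (2,5)@(5, 11): e=[23,2,19] → █
    (3,5)@(7, 11): e=[-9,26,27] → ·
    (2,6)@(5, 13): e=[21,-2,25] → ·
  covered (4 px):
    · · · ·
    · · · ·
    · · █ ·
    · · █ ·
    · · █ ·
    · · █ ·
    · · · ·
    · · · ·
    · · · ·
    · · · ·
T2:
  2·area = 60  (B↔C swapped to make it positive)
  edge (2, 2)→(8, 10): d=(6,8) inclusive
  edge (8, 10)→(8, 20): d=(0,10) inclusive
  edge (8, 20)→(2, 2): d=(-6,-18) inclusive
    (1,2)@(3, 5): e=[10,50,0] → █  [on edge]
    (2,2)@(5, 5): e=[-6,30,36] → ·
    (1,3)@(3, 7): e=[22,50,-12] → ·
    (2,3)@(5, 7): e=[6,30,24] → █
    (3,3)@(7, 7): e=[-10,10,60] → ·
    (2,4)@(5, 9): e=[18,30,12] → █
    (3,4)@(7, 9): e=[2,10,48] → █
    (2,5)@(5, 11): e=[30,30,0] → █  [on edge]
    (2,6)@(5, 13): e=[42,30,-12] → ·
    (3,6)@(7, 13): e=[26,10,24] → █
    (3,7)@(7, 15): e=[38,10,12] → █
    (3,8)@(7, 17): e=[50,10,0] → █  [on edge]
  covered (9 px):
    · · · ·
    · · · ·
    · █ · ·
    · · █ ·
    · · █ █
    · · █ █
    · · · █
    · · · █
    · · · █
    · · · ·

Result: [1,18,7]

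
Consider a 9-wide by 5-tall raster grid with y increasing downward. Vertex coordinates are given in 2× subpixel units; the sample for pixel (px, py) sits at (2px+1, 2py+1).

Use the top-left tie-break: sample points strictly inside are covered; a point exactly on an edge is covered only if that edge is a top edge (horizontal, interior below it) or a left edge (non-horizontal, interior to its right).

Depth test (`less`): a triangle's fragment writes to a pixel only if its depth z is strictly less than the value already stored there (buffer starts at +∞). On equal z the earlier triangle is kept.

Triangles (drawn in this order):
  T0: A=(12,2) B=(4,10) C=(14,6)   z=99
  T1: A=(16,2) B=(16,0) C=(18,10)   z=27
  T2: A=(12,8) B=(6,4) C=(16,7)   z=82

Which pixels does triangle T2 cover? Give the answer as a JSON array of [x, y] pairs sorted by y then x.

T0:
  2·area = 48  (B↔C swapped to make it positive)
  edge (12, 2)→(14, 6): d=(2,4) right/bottom  bias=-1
  edge (14, 6)→(4, 10): d=(-10,4) right/bottom  bias=-1
  edge (4, 10)→(12, 2): d=(8,-8) top-left  bias=+0
    (6,0)@(13, 1): e=[-6,54,0] → ·  [on edge]
    (5,1)@(11, 3): e=[6,42,0] → #  [on edge]
    (6,1)@(13, 3): e=[-2,34,16] → ·
    (4,2)@(9, 5): e=[18,30,0] → #  [on edge]
    (6,2)@(13, 5): e=[2,14,32] → #
    (7,2)@(15, 5): e=[-6,6,48] → ·
    (3,3)@(7, 7): e=[30,18,0] → #  [on edge]
    (6,3)@(13, 7): e=[6,-6,48] → ·
    (2,4)@(5, 9): e=[42,6,0] → #  [on edge]
    (3,4)@(7, 9): e=[34,-2,16] → ·
    (4,4)@(9, 9): e=[26,-10,32] → ·
    (5,4)@(11, 9): e=[18,-18,48] → ·
  covered (8 px):
    · · · · · · · · ·
    · · · · · # · · ·
    · · · · # # # · ·
    · · · # # # · · ·
    · · # · · · · · ·
T1:
  2·area = 4
  edge (16, 2)→(16, 0): d=(0,-2) top-left  bias=+0
  edge (16, 0)→(18, 10): d=(2,10) right/bottom  bias=-1
  edge (18, 10)→(16, 2): d=(-2,-8) top-left  bias=+0
    (8,2)@(17, 5): e=[2,0,2] → ·  [on edge]
  covered (0 px):
    · · · · · · · · ·
    · · · · · · · · ·
    · · · · · · · · ·
    · · · · · · · · ·
    · · · · · · · · ·
T2:
  2·area = 22
  edge (12, 8)→(6, 4): d=(-6,-4) top-left  bias=+0
  edge (6, 4)→(16, 7): d=(10,3) right/bottom  bias=-1
  edge (16, 7)→(12, 8): d=(-4,1) right/bottom  bias=-1
    (4,2)@(9, 5): e=[6,1,15] → #
    (5,2)@(11, 5): e=[14,-5,13] → ·
    (4,3)@(9, 7): e=[-6,21,7] → ·
    (5,3)@(11, 7): e=[2,15,5] → #
    (6,3)@(13, 7): e=[10,9,3] → #
    (7,3)@(15, 7): e=[18,3,1] → #
    (8,3)@(17, 7): e=[26,-3,-1] → ·
    (5,4)@(11, 9): e=[-10,35,-3] → ·
    (6,4)@(13, 9): e=[-2,29,-5] → ·
    (7,4)@(15, 9): e=[6,23,-7] → ·
  covered (4 px):
    · · · · · · · · ·
    · · · · · · · · ·
    · · · · # · · · ·
    · · · · · # # # ·
    · · · · · · · · ·

Result: [[4,2],[5,3],[6,3],[7,3]]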